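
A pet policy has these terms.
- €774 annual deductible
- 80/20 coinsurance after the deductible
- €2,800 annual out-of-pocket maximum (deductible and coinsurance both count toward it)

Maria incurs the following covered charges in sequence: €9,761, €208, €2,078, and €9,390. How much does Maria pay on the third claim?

Claim 1 (€9,761): €774 to deductible, leaving €8,987; 20% of €8,987 = €1,797.40. Owner pays €2,571.40; OOP now €2,571.40.
Claim 2 (€208): deductible met; 20% of €208 = €41.60. Owner owes €41.60 (running OOP €2,613).
Claim 3 (€2,078): deductible already satisfied, so owner's share is 20% × €2,078 = €415.60. Adding that to €2,613 gives €3,028.60, past the €2,800 cap; owner pays only €2,800 − €2,613 = €187.

€187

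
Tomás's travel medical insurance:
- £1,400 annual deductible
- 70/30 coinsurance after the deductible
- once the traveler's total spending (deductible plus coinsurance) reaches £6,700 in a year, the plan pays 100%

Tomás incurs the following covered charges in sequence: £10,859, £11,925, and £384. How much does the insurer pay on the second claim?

£9,462.70

Claim 1 — £10,859: deductible takes £1,400, £9,459 remains; traveler's 30% is £2,837.70. Traveler pays £4,237.70; OOP now £4,237.70. Plan pays £10,859 − £4,237.70 = £6,621.30.
Claim 2 — £11,925: deductible met; 30% of £11,925 = £3,577.50. OOP would hit £7,815.20 > £6,700, so the cap limits the traveler to £6,700 − £4,237.70 = £2,462.30. Plan pays £11,925 − £2,462.30 = £9,462.70.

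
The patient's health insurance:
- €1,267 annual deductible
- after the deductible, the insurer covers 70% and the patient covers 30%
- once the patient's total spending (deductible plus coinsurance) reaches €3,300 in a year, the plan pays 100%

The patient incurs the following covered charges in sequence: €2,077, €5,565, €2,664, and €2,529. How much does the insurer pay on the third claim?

Bill 1, €2,077: €1,267 finishes the deductible; €810 goes to coinsurance; 30% of €810 = €243. Cost to patient: €1,510. OOP to date €1,510. Insurer: €2,077 − €1,510 = €567.
Bill 2, €5,565: 30% coinsurance on €5,565 = €1,669.50. Patient pays €1,669.50; OOP now €3,179.50. Plan pays €5,565 − €1,669.50 = €3,895.50.
Bill 3, €2,664: deductible met; 30% of €2,664 = €799.20. OOP would hit €3,978.70 > €3,300, so the cap limits the patient to €3,300 − €3,179.50 = €120.50. Plan pays €2,664 − €120.50 = €2,543.50.

€2,543.50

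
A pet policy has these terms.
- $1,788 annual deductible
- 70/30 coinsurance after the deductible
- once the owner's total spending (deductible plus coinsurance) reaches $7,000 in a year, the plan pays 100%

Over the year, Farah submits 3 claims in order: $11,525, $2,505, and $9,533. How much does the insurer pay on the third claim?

Claim 1 ($11,525): $1,788 to deductible, leaving $9,737; coinsurance $9,737 × 30% = $2,921.10. Cost to owner: $4,709.10. OOP to date $4,709.10. Plan pays $11,525 − $4,709.10 = $6,815.90.
Claim 2 ($2,505): 30% coinsurance on $2,505 = $751.50. Owner owes $751.50 (running OOP $5,460.60). Plan pays $2,505 − $751.50 = $1,753.50.
Claim 3 ($9,533): 30% coinsurance on $9,533 = $2,859.90. That would push OOP to $8,320.50, over the $7,000 cap, so owner pays $7,000 − $5,460.60 = $1,539.40. Plan pays $9,533 − $1,539.40 = $7,993.60.

$7,993.60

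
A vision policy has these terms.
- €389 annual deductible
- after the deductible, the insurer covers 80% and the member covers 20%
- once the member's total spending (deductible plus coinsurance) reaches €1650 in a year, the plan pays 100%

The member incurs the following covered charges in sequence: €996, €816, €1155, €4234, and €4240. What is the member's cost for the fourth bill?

€745.40

Claim 1 (€996): €389 finishes the deductible; €607 goes to coinsurance; member's 20% is €121.40. Member pays €510.40; OOP now €510.40.
Claim 2 (€816): deductible met; 20% of €816 = €163.20. Member owes €163.20 (running OOP €673.60).
Claim 3 (€1155): deductible met; 20% of €1155 = €231. Cost to member: €231. OOP to date €904.60.
Claim 4 (€4234): deductible met; 20% of €4234 = €846.80. Adding that to €904.60 gives €1751.40, past the €1650 cap; member pays only €1650 − €904.60 = €745.40.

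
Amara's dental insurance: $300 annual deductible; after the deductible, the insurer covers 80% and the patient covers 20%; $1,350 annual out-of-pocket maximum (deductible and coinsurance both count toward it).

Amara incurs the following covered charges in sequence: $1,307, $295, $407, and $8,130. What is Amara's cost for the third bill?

$81.40

Bill 1, $1,307: $300 finishes the deductible; $1,007 goes to coinsurance; 20% of $1,007 = $201.40. Patient owes $501.40 (running OOP $501.40).
Bill 2, $295: 20% coinsurance on $295 = $59. Patient owes $59 (running OOP $560.40).
Bill 3, $407: deductible met; 20% of $407 = $81.40. Patient pays $81.40; OOP now $641.80.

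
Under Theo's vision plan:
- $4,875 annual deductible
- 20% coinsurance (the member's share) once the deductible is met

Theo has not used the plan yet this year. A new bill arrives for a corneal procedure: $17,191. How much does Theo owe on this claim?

$7,338.20

Deductible not yet touched, so the first $4,875 of the bill goes to the deductible.
After the $4,875 deductible portion, $17,191 − $4,875 = $12,316 is subject to coinsurance.
Coinsurance: $12,316 × 20% = $2,463.20.
That puts the member's cost at $4,875 + $2,463.20 = $7,338.20.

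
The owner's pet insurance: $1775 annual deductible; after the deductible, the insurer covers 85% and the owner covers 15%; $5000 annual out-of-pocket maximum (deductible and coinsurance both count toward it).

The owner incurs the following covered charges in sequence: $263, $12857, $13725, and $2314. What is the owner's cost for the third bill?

$1523.25

Claim 1 — $263: entire amount goes to the deductible. Owner pays $263; OOP now $263.
Claim 2 — $12857: deductible takes $1512, $11345 remains; coinsurance $11345 × 15% = $1701.75. Owner owes $3213.75 (running OOP $3476.75).
Claim 3 — $13725: deductible already satisfied, so owner's share is 15% × $13725 = $2058.75. That would push OOP to $5535.50, over the $5000 cap, so owner pays $5000 − $3476.75 = $1523.25.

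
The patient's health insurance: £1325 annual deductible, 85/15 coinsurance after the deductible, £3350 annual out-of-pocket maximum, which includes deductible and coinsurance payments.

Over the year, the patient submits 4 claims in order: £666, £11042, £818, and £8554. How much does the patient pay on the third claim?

Claim 1 — £666: fully absorbed by the deductible. Patient pays £666; OOP now £666.
Claim 2 — £11042: £659 finishes the deductible; £10383 goes to coinsurance; coinsurance £10383 × 15% = £1557.45. Cost to patient: £2216.45. OOP to date £2882.45.
Claim 3 — £818: deductible already satisfied, so patient's share is 15% × £818 = £122.70. Patient owes £122.70 (running OOP £3005.15).

£122.70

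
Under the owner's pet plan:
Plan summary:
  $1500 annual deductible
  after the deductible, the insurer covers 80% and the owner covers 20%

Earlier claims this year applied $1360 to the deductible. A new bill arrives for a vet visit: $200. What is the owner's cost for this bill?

Deductible still to meet: $1500 − $1360 = $140.
After the $140 deductible portion, $200 − $140 = $60 is subject to coinsurance.
Owner's 20% share of $60 is $12.
So the owner owes $140 + $12 = $152.

$152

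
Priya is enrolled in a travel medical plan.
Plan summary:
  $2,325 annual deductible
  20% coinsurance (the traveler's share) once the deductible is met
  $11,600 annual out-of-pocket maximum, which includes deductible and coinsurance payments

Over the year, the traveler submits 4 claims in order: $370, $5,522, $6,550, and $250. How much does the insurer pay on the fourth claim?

Bill 1, $370: entire amount goes to the deductible. Cost to traveler: $370. OOP to date $370. Insurer: $370 − $370 = $0.
Bill 2, $5,522: deductible takes $1,955, $3,567 remains; traveler's 20% is $713.40. Cost to traveler: $2,668.40. OOP to date $3,038.40. Plan pays $5,522 − $2,668.40 = $2,853.60.
Bill 3, $6,550: deductible already satisfied, so traveler's share is 20% × $6,550 = $1,310. Traveler pays $1,310; OOP now $4,348.40. Insurer: $6,550 − $1,310 = $5,240.
Bill 4, $250: 20% coinsurance on $250 = $50. Traveler owes $50 (running OOP $4,398.40). Insurer: $250 − $50 = $200.

$200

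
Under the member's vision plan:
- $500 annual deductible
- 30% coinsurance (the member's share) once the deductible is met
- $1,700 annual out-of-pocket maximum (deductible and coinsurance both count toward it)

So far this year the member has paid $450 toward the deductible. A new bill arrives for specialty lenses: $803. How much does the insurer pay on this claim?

$527.10

Deductible still to meet: $500 − $450 = $50.
After the $50 deductible portion, $803 − $50 = $753 is subject to coinsurance.
Coinsurance: $753 × 30% = $225.90.
Member responsibility before any cap: $50 + $225.90 = $275.90.
Total out-of-pocket so far would be $450 + $275.90 = $725.90, below the $1,700 cap — no reduction.
Insurer pays the balance: $803 − $275.90 = $527.10.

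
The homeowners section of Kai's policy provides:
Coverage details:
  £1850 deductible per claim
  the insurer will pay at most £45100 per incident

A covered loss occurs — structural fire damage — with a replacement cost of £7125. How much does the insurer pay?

Subtract the deductible: £7125 − £1850 = £5275.
£5275 ≤ £45100, so the limit doesn't bind; insurer pays £5275.

£5275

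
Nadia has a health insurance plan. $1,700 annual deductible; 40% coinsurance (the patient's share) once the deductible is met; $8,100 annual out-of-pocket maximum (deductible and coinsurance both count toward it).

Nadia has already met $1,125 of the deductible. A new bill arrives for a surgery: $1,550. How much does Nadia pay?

Deductible still to meet: $1,700 − $1,125 = $575.
After the $575 deductible portion, $1,550 − $575 = $975 is subject to coinsurance.
40% of $975 = $390 falls to the patient.
So the patient owes $575 + $390 = $965 before any cap.
Cumulative spending $1,125 + $965 = $2,090 stays under the $8,100 maximum.

$965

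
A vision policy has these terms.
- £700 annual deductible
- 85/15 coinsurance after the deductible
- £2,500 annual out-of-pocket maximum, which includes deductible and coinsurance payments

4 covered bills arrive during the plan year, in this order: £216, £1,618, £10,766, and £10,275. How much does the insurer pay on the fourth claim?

£10,260

Claim 1 (£216): fully absorbed by the deductible. Member pays £216; OOP now £216. Plan pays £216 − £216 = £0.
Claim 2 (£1,618): £484 finishes the deductible; £1,134 goes to coinsurance; coinsurance £1,134 × 15% = £170.10. Cost to member: £654.10. OOP to date £870.10. Plan pays £1,618 − £654.10 = £963.90.
Claim 3 (£10,766): deductible already satisfied, so member's share is 15% × £10,766 = £1,614.90. Member pays £1,614.90; OOP now £2,485. Plan pays £10,766 − £1,614.90 = £9,151.10.
Claim 4 (£10,275): deductible already satisfied, so member's share is 15% × £10,275 = £1,541.25. Adding that to £2,485 gives £4,026.25, past the £2,500 cap; member pays only £2,500 − £2,485 = £15. Insurer: £10,275 − £15 = £10,260.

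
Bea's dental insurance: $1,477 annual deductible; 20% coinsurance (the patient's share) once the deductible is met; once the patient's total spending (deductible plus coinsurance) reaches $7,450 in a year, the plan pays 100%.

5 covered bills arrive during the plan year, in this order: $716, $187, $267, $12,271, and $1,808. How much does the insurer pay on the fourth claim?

#1 ($716): fully absorbed by the deductible. Patient pays $716; OOP now $716. Insurer: $716 − $716 = $0.
#2 ($187): entire amount goes to the deductible. Cost to patient: $187. OOP to date $903. Insurer: $187 − $187 = $0.
#3 ($267): entire amount goes to the deductible. Cost to patient: $267. OOP to date $1,170. Plan pays $267 − $267 = $0.
#4 ($12,271): deductible takes $307, $11,964 remains; 20% of $11,964 = $2,392.80. Patient owes $2,699.80 (running OOP $3,869.80). Insurer: $12,271 − $2,699.80 = $9,571.20.

$9,571.20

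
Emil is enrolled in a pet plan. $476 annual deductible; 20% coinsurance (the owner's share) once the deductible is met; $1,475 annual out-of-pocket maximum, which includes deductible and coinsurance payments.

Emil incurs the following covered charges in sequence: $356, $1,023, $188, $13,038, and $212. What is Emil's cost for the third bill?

$37.60

Claim 1 — $356: fully absorbed by the deductible. Owner pays $356; OOP now $356.
Claim 2 — $1,023: deductible takes $120, $903 remains; coinsurance $903 × 20% = $180.60. Owner owes $300.60 (running OOP $656.60).
Claim 3 — $188: 20% coinsurance on $188 = $37.60. Owner owes $37.60 (running OOP $694.20).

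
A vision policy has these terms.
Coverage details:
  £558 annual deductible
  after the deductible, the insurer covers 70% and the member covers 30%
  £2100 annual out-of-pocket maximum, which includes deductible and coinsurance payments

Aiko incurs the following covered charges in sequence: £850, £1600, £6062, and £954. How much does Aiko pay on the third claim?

#1 (£850): deductible takes £558, £292 remains; coinsurance £292 × 30% = £87.60. Cost to member: £645.60. OOP to date £645.60.
#2 (£1600): deductible already satisfied, so member's share is 30% × £1600 = £480. Cost to member: £480. OOP to date £1125.60.
#3 (£6062): deductible met; 30% of £6062 = £1818.60. Adding that to £1125.60 gives £2944.20, past the £2100 cap; member pays only £2100 − £1125.60 = £974.40.

£974.40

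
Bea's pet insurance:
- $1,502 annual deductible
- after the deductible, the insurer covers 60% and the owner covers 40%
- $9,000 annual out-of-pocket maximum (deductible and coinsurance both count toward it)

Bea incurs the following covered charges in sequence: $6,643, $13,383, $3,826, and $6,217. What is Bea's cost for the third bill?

Claim 1 — $6,643: $1,502 to deductible, leaving $5,141; coinsurance $5,141 × 40% = $2,056.40. Owner pays $3,558.40; OOP now $3,558.40.
Claim 2 — $13,383: deductible already satisfied, so owner's share is 40% × $13,383 = $5,353.20. Cost to owner: $5,353.20. OOP to date $8,911.60.
Claim 3 — $3,826: deductible already satisfied, so owner's share is 40% × $3,826 = $1,530.40. Adding that to $8,911.60 gives $10,442, past the $9,000 cap; owner pays only $9,000 − $8,911.60 = $88.40.

$88.40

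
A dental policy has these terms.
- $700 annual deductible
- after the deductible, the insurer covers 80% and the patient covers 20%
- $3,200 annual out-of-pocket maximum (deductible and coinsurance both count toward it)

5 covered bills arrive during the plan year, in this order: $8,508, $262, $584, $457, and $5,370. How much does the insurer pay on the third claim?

$467.20

Bill 1, $8,508: $700 finishes the deductible; $7,808 goes to coinsurance; 20% of $7,808 = $1,561.60. Patient owes $2,261.60 (running OOP $2,261.60). Plan pays $8,508 − $2,261.60 = $6,246.40.
Bill 2, $262: 20% coinsurance on $262 = $52.40. Patient owes $52.40 (running OOP $2,314). Plan pays $262 − $52.40 = $209.60.
Bill 3, $584: 20% coinsurance on $584 = $116.80. Patient pays $116.80; OOP now $2,430.80. Insurer: $584 − $116.80 = $467.20.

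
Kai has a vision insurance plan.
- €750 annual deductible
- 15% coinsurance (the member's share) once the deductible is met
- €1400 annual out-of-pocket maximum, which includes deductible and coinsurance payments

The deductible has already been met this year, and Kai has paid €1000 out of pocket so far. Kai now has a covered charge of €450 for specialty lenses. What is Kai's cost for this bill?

With the deductible met, the entire €450 is subject to coinsurance.
15% of €450 = €67.50 falls to the member.
Year-to-date out-of-pocket becomes €1000 + €67.50 = €1067.50, still under the €1400 maximum, so no cap applies.

€67.50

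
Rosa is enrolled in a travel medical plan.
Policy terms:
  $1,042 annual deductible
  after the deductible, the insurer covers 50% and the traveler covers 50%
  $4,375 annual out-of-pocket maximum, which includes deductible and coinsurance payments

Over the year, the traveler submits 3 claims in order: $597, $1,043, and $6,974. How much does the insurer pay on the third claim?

Claim 1 ($597): entire amount goes to the deductible. Traveler pays $597; OOP now $597. Insurer: $597 − $597 = $0.
Claim 2 ($1,043): $445 to deductible, leaving $598; 50% of $598 = $299. Traveler pays $744; OOP now $1,341. Plan pays $1,043 − $744 = $299.
Claim 3 ($6,974): deductible already satisfied, so traveler's share is 50% × $6,974 = $3,487. That would push OOP to $4,828, over the $4,375 cap, so traveler pays $4,375 − $1,341 = $3,034. Plan pays $6,974 − $3,034 = $3,940.

$3,940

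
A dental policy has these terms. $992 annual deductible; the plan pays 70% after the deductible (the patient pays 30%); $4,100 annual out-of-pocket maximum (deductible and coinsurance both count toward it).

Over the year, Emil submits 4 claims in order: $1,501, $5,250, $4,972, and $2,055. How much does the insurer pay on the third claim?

Claim 1 — $1,501: $992 finishes the deductible; $509 goes to coinsurance; coinsurance $509 × 30% = $152.70. Patient pays $1,144.70; OOP now $1,144.70. Insurer: $1,501 − $1,144.70 = $356.30.
Claim 2 — $5,250: deductible met; 30% of $5,250 = $1,575. Cost to patient: $1,575. OOP to date $2,719.70. Plan pays $5,250 − $1,575 = $3,675.
Claim 3 — $4,972: deductible met; 30% of $4,972 = $1,491.60. OOP would hit $4,211.30 > $4,100, so the cap limits the patient to $4,100 − $2,719.70 = $1,380.30. Plan pays $4,972 − $1,380.30 = $3,591.70.

$3,591.70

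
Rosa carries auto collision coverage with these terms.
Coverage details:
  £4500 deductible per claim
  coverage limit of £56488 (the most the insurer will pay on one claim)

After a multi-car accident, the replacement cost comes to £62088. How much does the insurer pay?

£56488

Subtract the deductible: £62088 − £4500 = £57588.
Since £57588 > £56488, the payout is capped at £56488.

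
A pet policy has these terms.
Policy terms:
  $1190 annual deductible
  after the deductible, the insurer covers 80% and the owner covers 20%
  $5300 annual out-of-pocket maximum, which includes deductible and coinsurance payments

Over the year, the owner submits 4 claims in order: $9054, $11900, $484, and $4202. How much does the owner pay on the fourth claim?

Bill 1, $9054: $1190 to deductible, leaving $7864; 20% of $7864 = $1572.80. Owner pays $2762.80; OOP now $2762.80.
Bill 2, $11900: 20% coinsurance on $11900 = $2380. Owner owes $2380 (running OOP $5142.80).
Bill 3, $484: deductible already satisfied, so owner's share is 20% × $484 = $96.80. Cost to owner: $96.80. OOP to date $5239.60.
Bill 4, $4202: deductible already satisfied, so owner's share is 20% × $4202 = $840.40. Adding that to $5239.60 gives $6080, past the $5300 cap; owner pays only $5300 − $5239.60 = $60.40.

$60.40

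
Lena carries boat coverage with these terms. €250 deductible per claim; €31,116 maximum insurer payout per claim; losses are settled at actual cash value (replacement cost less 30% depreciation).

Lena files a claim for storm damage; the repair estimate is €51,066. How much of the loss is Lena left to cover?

€19,950

Actual cash value after 30% depreciation: €51,066 × 70% = €35,746.20.
Subtract the deductible: €35,746.20 − €250 = €35,496.20.
€35,496.20 exceeds the €31,116 limit, so the insurer pays the limit: €31,116.
The owner bears the rest of the original loss: €51,066 − €31,116 = €19,950.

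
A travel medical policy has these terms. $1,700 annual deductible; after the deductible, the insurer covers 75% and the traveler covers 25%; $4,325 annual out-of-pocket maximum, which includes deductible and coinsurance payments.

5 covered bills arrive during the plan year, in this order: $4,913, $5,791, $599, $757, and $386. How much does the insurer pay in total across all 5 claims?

$8,121

#1 ($4,913): deductible takes $1,700, $3,213 remains; traveler's 25% is $803.25. Cost to traveler: $2,503.25. OOP to date $2,503.25. Insurer: $4,913 − $2,503.25 = $2,409.75.
#2 ($5,791): 25% coinsurance on $5,791 = $1,447.75. Cost to traveler: $1,447.75. OOP to date $3,951. Plan pays $5,791 − $1,447.75 = $4,343.25.
#3 ($599): deductible met; 25% of $599 = $149.75. Traveler owes $149.75 (running OOP $4,100.75). Insurer: $599 − $149.75 = $449.25.
#4 ($757): deductible already satisfied, so traveler's share is 25% × $757 = $189.25. Traveler pays $189.25; OOP now $4,290. Insurer: $757 − $189.25 = $567.75.
#5 ($386): deductible already satisfied, so traveler's share is 25% × $386 = $96.50. OOP would hit $4,386.50 > $4,325, so the cap limits the traveler to $4,325 − $4,290 = $35. Plan pays $386 − $35 = $351.
Insurer total = bills − traveler's total = $12,446 − $4,325 = $8,121.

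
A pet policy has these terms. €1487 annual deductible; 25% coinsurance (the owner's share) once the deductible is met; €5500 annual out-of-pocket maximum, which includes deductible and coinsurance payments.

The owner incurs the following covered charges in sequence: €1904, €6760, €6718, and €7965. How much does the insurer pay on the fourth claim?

Claim 1 (€1904): deductible takes €1487, €417 remains; 25% of €417 = €104.25. Cost to owner: €1591.25. OOP to date €1591.25. Plan pays €1904 − €1591.25 = €312.75.
Claim 2 (€6760): deductible already satisfied, so owner's share is 25% × €6760 = €1690. Cost to owner: €1690. OOP to date €3281.25. Plan pays €6760 − €1690 = €5070.
Claim 3 (€6718): deductible met; 25% of €6718 = €1679.50. Cost to owner: €1679.50. OOP to date €4960.75. Plan pays €6718 − €1679.50 = €5038.50.
Claim 4 (€7965): 25% coinsurance on €7965 = €1991.25. Adding that to €4960.75 gives €6952, past the €5500 cap; owner pays only €5500 − €4960.75 = €539.25. Insurer: €7965 − €539.25 = €7425.75.

€7425.75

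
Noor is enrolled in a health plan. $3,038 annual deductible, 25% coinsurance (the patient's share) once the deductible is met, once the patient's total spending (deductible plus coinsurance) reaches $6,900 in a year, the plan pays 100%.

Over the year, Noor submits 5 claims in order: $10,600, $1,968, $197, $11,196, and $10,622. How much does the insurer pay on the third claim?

Claim 1 — $10,600: deductible takes $3,038, $7,562 remains; 25% of $7,562 = $1,890.50. Cost to patient: $4,928.50. OOP to date $4,928.50. Plan pays $10,600 − $4,928.50 = $5,671.50.
Claim 2 — $1,968: 25% coinsurance on $1,968 = $492. Patient pays $492; OOP now $5,420.50. Plan pays $1,968 − $492 = $1,476.
Claim 3 — $197: deductible already satisfied, so patient's share is 25% × $197 = $49.25. Patient owes $49.25 (running OOP $5,469.75). Insurer: $197 − $49.25 = $147.75.

$147.75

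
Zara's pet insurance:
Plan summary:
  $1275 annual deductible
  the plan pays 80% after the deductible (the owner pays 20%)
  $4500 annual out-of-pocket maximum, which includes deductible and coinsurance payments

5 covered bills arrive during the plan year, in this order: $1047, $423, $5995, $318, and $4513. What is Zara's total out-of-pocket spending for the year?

$3479.20

Claim 1 ($1047): fully absorbed by the deductible. Cost to owner: $1047. OOP to date $1047.
Claim 2 ($423): $228 finishes the deductible; $195 goes to coinsurance; 20% of $195 = $39. Owner pays $267; OOP now $1314.
Claim 3 ($5995): deductible met; 20% of $5995 = $1199. Cost to owner: $1199. OOP to date $2513.
Claim 4 ($318): deductible met; 20% of $318 = $63.60. Owner owes $63.60 (running OOP $2576.60).
Claim 5 ($4513): deductible already satisfied, so owner's share is 20% × $4513 = $902.60. Cost to owner: $902.60. OOP to date $3479.20.
Total paid by the owner: $1047 + $267 + $1199 + $63.60 + $902.60 = $3479.20.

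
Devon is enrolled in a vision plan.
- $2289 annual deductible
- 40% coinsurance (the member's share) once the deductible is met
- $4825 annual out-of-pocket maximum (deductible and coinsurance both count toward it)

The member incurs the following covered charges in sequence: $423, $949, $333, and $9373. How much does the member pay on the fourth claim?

Claim 1 — $423: all of it applies to the deductible. Member pays $423; OOP now $423.
Claim 2 — $949: all of it applies to the deductible. Member owes $949 (running OOP $1372).
Claim 3 — $333: entire amount goes to the deductible. Member pays $333; OOP now $1705.
Claim 4 — $9373: $584 to deductible, leaving $8789; member's 40% is $3515.60. Claim cost before the cap: $584 + $3515.60 = $4099.60. Adding that to $1705 gives $5804.60, past the $4825 cap; member pays only $4825 − $1705 = $3120.

$3120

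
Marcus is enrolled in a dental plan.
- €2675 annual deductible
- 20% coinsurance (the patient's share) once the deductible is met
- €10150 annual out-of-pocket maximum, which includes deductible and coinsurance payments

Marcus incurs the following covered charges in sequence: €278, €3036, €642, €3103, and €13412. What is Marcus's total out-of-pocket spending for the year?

€6234.20

#1 (€278): all of it applies to the deductible. Patient pays €278; OOP now €278.
#2 (€3036): €2397 finishes the deductible; €639 goes to coinsurance; coinsurance €639 × 20% = €127.80. Patient pays €2524.80; OOP now €2802.80.
#3 (€642): 20% coinsurance on €642 = €128.40. Patient pays €128.40; OOP now €2931.20.
#4 (€3103): deductible met; 20% of €3103 = €620.60. Patient pays €620.60; OOP now €3551.80.
#5 (€13412): deductible already satisfied, so patient's share is 20% × €13412 = €2682.40. Cost to patient: €2682.40. OOP to date €6234.20.
Total paid by the patient: €278 + €2524.80 + €128.40 + €620.60 + €2682.40 = €6234.20.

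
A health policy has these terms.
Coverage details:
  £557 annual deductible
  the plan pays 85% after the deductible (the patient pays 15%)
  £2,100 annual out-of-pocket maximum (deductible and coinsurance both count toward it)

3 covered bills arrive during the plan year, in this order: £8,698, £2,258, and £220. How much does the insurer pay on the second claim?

£1,936.15

Claim 1 — £8,698: deductible takes £557, £8,141 remains; 15% of £8,141 = £1,221.15. Patient owes £1,778.15 (running OOP £1,778.15). Plan pays £8,698 − £1,778.15 = £6,919.85.
Claim 2 — £2,258: 15% coinsurance on £2,258 = £338.70. That would push OOP to £2,116.85, over the £2,100 cap, so patient pays £2,100 − £1,778.15 = £321.85. Insurer: £2,258 − £321.85 = £1,936.15.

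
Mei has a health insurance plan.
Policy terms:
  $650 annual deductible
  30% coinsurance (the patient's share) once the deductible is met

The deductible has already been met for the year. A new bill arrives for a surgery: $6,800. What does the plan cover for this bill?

$4,760

The deductible is already satisfied, so the full bill goes to coinsurance.
30% of $6,800 = $2,040 falls to the patient.
The insurer covers the remainder: $6,800 − $2,040 = $4,760.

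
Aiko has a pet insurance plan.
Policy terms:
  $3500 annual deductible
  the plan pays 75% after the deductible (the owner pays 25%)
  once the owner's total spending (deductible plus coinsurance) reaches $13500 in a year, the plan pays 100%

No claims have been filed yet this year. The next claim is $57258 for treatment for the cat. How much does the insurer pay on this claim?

$43758

Nothing has been paid toward the $3500 deductible, so the first $3500 of this charge is applied there.
That leaves $57258 − $3500 = $53758 for coinsurance.
Coinsurance: $53758 × 25% = $13439.50.
That puts the owner's cost at $3500 + $13439.50 = $16939.50 before any cap.
Adding $16939.50 to the $0 already spent would give $16939.50, which exceeds the $13500 cap; the owner pays just $13500 − $0 = $13500.
Insurer pays the balance: $57258 − $13500 = $43758.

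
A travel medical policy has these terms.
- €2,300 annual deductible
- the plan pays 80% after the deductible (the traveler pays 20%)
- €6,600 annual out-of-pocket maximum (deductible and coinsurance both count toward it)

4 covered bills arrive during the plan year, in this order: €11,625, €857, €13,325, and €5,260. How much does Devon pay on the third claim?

Claim 1 — €11,625: €2,300 finishes the deductible; €9,325 goes to coinsurance; traveler's 20% is €1,865. Cost to traveler: €4,165. OOP to date €4,165.
Claim 2 — €857: deductible met; 20% of €857 = €171.40. Traveler pays €171.40; OOP now €4,336.40.
Claim 3 — €13,325: deductible met; 20% of €13,325 = €2,665. That would push OOP to €7,001.40, over the €6,600 cap, so traveler pays €6,600 − €4,336.40 = €2,263.60.

€2,263.60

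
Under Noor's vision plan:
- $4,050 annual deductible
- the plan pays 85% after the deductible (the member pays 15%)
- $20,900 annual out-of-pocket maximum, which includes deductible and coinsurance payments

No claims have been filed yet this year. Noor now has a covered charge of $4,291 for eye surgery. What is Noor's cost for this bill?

$4,086.15

Deductible not yet touched, so the first $4,050 of the bill goes to the deductible.
The remaining $241 (= $4,291 − $4,050) moves to coinsurance.
15% of $241 = $36.15 falls to the member.
Member responsibility before any cap: $4,050 + $36.15 = $4,086.15.
Total out-of-pocket so far would be $0 + $4,086.15 = $4,086.15, below the $20,900 cap — no reduction.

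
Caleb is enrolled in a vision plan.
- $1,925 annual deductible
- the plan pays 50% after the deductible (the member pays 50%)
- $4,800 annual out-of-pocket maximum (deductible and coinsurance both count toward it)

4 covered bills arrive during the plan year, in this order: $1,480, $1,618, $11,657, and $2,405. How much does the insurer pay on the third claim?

$9,368.50

#1 ($1,480): fully absorbed by the deductible. Member pays $1,480; OOP now $1,480. Plan pays $1,480 − $1,480 = $0.
#2 ($1,618): deductible takes $445, $1,173 remains; member's 50% is $586.50. Cost to member: $1,031.50. OOP to date $2,511.50. Insurer: $1,618 − $1,031.50 = $586.50.
#3 ($11,657): deductible met; 50% of $11,657 = $5,828.50. Adding that to $2,511.50 gives $8,340, past the $4,800 cap; member pays only $4,800 − $2,511.50 = $2,288.50. Insurer: $11,657 − $2,288.50 = $9,368.50.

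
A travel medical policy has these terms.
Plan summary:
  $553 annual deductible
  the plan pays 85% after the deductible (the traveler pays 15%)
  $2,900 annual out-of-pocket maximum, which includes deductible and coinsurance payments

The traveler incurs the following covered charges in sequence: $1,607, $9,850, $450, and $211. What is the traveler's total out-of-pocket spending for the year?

$2,287.75

Bill 1, $1,607: deductible takes $553, $1,054 remains; coinsurance $1,054 × 15% = $158.10. Cost to traveler: $711.10. OOP to date $711.10.
Bill 2, $9,850: 15% coinsurance on $9,850 = $1,477.50. Cost to traveler: $1,477.50. OOP to date $2,188.60.
Bill 3, $450: deductible already satisfied, so traveler's share is 15% × $450 = $67.50. Traveler pays $67.50; OOP now $2,256.10.
Bill 4, $211: 15% coinsurance on $211 = $31.65. Cost to traveler: $31.65. OOP to date $2,287.75.
Summing the traveler's payments: $711.10 + $1,477.50 + $67.50 + $31.65 = $2,287.75.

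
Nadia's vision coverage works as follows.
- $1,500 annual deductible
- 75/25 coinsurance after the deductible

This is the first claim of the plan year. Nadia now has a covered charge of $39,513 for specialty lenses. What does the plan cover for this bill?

$28,509.75

The full $1,500 deductible is still open; $1,500 of this bill applies to it.
After the $1,500 deductible portion, $39,513 − $1,500 = $38,013 is subject to coinsurance.
Member's 25% share of $38,013 is $9,503.25.
Member responsibility: $1,500 + $9,503.25 = $11,003.25.
The insurer covers the remainder: $39,513 − $11,003.25 = $28,509.75.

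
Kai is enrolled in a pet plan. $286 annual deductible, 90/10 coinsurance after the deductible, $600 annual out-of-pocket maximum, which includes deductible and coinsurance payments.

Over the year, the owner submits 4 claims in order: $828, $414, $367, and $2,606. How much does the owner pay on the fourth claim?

$181.70

#1 ($828): deductible takes $286, $542 remains; coinsurance $542 × 10% = $54.20. Cost to owner: $340.20. OOP to date $340.20.
#2 ($414): deductible met; 10% of $414 = $41.40. Owner pays $41.40; OOP now $381.60.
#3 ($367): 10% coinsurance on $367 = $36.70. Owner pays $36.70; OOP now $418.30.
#4 ($2,606): deductible met; 10% of $2,606 = $260.60. That would push OOP to $678.90, over the $600 cap, so owner pays $600 − $418.30 = $181.70.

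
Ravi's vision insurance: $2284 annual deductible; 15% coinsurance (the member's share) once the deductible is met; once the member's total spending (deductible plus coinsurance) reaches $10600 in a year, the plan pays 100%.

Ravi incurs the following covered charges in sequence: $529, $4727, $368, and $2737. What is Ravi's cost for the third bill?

#1 ($529): fully absorbed by the deductible. Member owes $529 (running OOP $529).
#2 ($4727): $1755 to deductible, leaving $2972; member's 15% is $445.80. Member owes $2200.80 (running OOP $2729.80).
#3 ($368): deductible met; 15% of $368 = $55.20. Member owes $55.20 (running OOP $2785).

$55.20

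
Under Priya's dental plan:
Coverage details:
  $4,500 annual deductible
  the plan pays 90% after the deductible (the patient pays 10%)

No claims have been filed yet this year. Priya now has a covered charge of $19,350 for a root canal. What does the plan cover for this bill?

The full $4,500 deductible is still open; $4,500 of this bill applies to it.
After the $4,500 deductible portion, $19,350 − $4,500 = $14,850 is subject to coinsurance.
Coinsurance: $14,850 × 10% = $1,485.
That puts the patient's cost at $4,500 + $1,485 = $5,985.
The insurer covers the remainder: $19,350 − $5,985 = $13,365.

$13,365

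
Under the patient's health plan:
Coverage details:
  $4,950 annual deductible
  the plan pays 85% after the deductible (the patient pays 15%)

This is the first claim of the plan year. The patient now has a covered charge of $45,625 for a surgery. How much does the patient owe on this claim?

The full $4,950 deductible is still open; $4,950 of this bill applies to it.
After the $4,950 deductible portion, $45,625 − $4,950 = $40,675 is subject to coinsurance.
Coinsurance: $40,675 × 15% = $6,101.25.
Patient responsibility: $4,950 + $6,101.25 = $11,051.25.

$11,051.25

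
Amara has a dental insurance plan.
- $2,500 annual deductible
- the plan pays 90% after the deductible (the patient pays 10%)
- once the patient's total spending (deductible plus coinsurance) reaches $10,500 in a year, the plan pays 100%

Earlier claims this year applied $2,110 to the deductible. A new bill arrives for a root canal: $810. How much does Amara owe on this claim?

$2,110 of the $2,500 deductible is already met, leaving $390.
After the $390 deductible portion, $810 − $390 = $420 is subject to coinsurance.
10% of $420 = $42 falls to the patient.
So the patient owes $390 + $42 = $432 before any cap.
Cumulative spending $2,110 + $432 = $2,542 stays under the $10,500 maximum.

$432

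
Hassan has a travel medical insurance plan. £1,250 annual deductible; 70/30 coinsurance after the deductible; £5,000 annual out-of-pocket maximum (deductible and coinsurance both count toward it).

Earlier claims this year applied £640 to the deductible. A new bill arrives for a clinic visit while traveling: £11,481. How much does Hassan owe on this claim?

Remaining deductible: £1,250 − £640 = £610.
The remaining £10,871 (= £11,481 − £610) moves to coinsurance.
Coinsurance: £10,871 × 30% = £3,261.30.
So the traveler owes £610 + £3,261.30 = £3,871.30 before any cap.
Cumulative spending £640 + £3,871.30 = £4,511.30 stays under the £5,000 maximum.

£3,871.30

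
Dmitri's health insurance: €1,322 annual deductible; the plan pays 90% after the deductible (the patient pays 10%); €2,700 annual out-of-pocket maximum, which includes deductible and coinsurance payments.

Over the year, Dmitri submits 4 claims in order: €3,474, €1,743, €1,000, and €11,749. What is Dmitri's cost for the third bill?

#1 (€3,474): deductible takes €1,322, €2,152 remains; patient's 10% is €215.20. Cost to patient: €1,537.20. OOP to date €1,537.20.
#2 (€1,743): deductible met; 10% of €1,743 = €174.30. Patient owes €174.30 (running OOP €1,711.50).
#3 (€1,000): deductible met; 10% of €1,000 = €100. Cost to patient: €100. OOP to date €1,811.50.

€100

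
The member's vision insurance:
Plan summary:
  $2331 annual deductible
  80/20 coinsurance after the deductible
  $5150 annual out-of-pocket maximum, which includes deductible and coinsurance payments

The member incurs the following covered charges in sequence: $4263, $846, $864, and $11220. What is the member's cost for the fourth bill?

$2090.60

Claim 1 ($4263): deductible takes $2331, $1932 remains; member's 20% is $386.40. Member owes $2717.40 (running OOP $2717.40).
Claim 2 ($846): deductible already satisfied, so member's share is 20% × $846 = $169.20. Cost to member: $169.20. OOP to date $2886.60.
Claim 3 ($864): deductible already satisfied, so member's share is 20% × $864 = $172.80. Member pays $172.80; OOP now $3059.40.
Claim 4 ($11220): deductible already satisfied, so member's share is 20% × $11220 = $2244. Adding that to $3059.40 gives $5303.40, past the $5150 cap; member pays only $5150 − $3059.40 = $2090.60.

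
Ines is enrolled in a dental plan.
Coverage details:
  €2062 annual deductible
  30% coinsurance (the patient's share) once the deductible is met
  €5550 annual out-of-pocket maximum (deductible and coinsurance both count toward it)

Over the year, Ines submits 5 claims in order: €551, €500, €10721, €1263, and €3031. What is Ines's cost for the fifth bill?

#1 (€551): all of it applies to the deductible. Patient owes €551 (running OOP €551).
#2 (€500): all of it applies to the deductible. Patient owes €500 (running OOP €1051).
#3 (€10721): €1011 finishes the deductible; €9710 goes to coinsurance; patient's 30% is €2913. Patient pays €3924; OOP now €4975.
#4 (€1263): deductible met; 30% of €1263 = €378.90. Patient pays €378.90; OOP now €5353.90.
#5 (€3031): deductible met; 30% of €3031 = €909.30. Adding that to €5353.90 gives €6263.20, past the €5550 cap; patient pays only €5550 − €5353.90 = €196.10.

€196.10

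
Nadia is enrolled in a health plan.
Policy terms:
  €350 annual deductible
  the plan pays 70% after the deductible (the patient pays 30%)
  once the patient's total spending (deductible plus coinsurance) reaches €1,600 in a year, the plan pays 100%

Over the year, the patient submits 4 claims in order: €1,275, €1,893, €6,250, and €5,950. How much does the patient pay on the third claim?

€404.60

Claim 1 — €1,275: €350 to deductible, leaving €925; coinsurance €925 × 30% = €277.50. Cost to patient: €627.50. OOP to date €627.50.
Claim 2 — €1,893: deductible already satisfied, so patient's share is 30% × €1,893 = €567.90. Patient owes €567.90 (running OOP €1,195.40).
Claim 3 — €6,250: 30% coinsurance on €6,250 = €1,875. Adding that to €1,195.40 gives €3,070.40, past the €1,600 cap; patient pays only €1,600 − €1,195.40 = €404.60.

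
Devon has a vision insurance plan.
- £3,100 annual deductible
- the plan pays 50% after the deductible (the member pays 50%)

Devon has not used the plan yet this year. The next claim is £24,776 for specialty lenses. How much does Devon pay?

£13,938

The full £3,100 deductible is still open; £3,100 of this bill applies to it.
The remaining £21,676 (= £24,776 − £3,100) moves to coinsurance.
Member's 50% share of £21,676 is £10,838.
Member responsibility: £3,100 + £10,838 = £13,938.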